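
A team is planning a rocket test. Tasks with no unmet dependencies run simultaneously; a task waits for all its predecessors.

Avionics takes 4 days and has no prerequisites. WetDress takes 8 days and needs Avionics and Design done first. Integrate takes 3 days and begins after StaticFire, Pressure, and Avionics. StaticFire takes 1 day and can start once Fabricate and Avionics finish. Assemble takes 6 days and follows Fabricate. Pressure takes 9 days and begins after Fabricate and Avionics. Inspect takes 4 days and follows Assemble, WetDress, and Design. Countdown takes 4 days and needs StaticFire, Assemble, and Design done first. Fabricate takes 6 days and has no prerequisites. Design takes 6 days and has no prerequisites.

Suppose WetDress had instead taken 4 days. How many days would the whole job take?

Critical path before the change: Design→WetDress→Inspect = 6+8+4 = 18 giving 18 days.
WetDress lies on that path, so at 4 days the path becomes 14 days.
The binding chain switches to Fabricate→Pressure→Integrate = 6+9+3 = 18; finish 18 days.

18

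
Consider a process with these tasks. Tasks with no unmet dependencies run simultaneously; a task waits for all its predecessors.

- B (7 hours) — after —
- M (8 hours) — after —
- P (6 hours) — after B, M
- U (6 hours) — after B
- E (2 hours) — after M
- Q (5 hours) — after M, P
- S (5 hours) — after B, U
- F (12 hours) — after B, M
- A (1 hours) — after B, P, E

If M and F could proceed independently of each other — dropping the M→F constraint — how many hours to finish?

19

Before: longest chain M→F = 8+12 = 20, finish 20.
Without M→F, F's earliest start moves from 8 to 7.
New critical path: B→F = 7+12 = 19 ⇒ 19 hours.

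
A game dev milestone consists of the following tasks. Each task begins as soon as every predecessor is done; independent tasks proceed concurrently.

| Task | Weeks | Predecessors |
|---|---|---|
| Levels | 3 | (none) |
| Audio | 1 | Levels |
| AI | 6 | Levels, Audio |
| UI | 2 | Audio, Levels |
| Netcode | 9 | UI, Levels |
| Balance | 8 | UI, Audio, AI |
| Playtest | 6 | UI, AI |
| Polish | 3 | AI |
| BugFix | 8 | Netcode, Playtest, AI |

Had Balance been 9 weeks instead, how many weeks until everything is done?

The binding path is Levels→Audio→AI→Playtest→BugFix = 3+1+6+6+8 = 24; finish at 24 weeks.
The longest path through Balance is only 18 weeks, so Balance has float 6.
That remains the longest chain; total 24 weeks.

24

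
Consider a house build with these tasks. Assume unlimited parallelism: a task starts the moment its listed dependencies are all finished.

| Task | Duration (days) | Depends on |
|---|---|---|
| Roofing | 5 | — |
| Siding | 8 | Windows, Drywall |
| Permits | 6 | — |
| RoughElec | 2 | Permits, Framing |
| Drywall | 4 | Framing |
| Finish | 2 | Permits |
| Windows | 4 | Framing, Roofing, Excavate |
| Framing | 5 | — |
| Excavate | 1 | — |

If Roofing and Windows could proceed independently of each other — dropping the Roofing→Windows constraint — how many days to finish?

Original critical path: Framing→Windows→Siding = 5+4+8 = 17 ⇒ 17 days.
Dropping Roofing→Windows doesn't change Windows's earliest start (5); another predecessor still binds.
The longest chain is now Framing→Windows→Siding = 5+4+8 = 17, so the job takes 17 days.

17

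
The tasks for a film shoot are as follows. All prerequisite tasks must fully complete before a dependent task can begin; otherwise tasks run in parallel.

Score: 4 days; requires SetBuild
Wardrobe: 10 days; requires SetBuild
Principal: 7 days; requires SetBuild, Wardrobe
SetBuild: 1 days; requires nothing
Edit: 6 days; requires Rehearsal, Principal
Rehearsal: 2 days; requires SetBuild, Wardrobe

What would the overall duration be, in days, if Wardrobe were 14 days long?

28

Baseline: SetBuild→Wardrobe→Principal→Edit = 1+10+7+6 = 24 → 24 days.
Wardrobe is on the critical path; changing it to 14 makes that path 28 days.
That remains the longest chain; total 28 days.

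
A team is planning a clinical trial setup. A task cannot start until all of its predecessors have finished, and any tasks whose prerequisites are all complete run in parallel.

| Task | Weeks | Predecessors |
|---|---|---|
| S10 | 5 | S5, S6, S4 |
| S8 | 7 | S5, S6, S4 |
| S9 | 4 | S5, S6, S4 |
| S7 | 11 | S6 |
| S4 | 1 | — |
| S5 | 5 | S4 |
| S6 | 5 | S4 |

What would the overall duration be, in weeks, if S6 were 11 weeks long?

23

Actual critical path: S4→S6→S7 = 1+5+11 = 17 ⇒ 17 weeks.
S6 is on the critical path; changing it to 11 makes that path 23 weeks.
No other chain overtakes it, so the finish is 23 weeks.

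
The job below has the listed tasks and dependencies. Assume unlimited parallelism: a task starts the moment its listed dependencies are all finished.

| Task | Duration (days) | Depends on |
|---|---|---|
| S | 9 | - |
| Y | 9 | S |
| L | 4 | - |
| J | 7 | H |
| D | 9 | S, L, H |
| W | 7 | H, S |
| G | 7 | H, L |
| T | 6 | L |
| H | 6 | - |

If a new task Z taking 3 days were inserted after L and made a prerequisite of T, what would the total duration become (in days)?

18

Originally the project takes 18 days.
With Z inserted, T now waits for max(L, Z).
New critical path: S→Y = 9+9 = 18 ⇒ 18 days.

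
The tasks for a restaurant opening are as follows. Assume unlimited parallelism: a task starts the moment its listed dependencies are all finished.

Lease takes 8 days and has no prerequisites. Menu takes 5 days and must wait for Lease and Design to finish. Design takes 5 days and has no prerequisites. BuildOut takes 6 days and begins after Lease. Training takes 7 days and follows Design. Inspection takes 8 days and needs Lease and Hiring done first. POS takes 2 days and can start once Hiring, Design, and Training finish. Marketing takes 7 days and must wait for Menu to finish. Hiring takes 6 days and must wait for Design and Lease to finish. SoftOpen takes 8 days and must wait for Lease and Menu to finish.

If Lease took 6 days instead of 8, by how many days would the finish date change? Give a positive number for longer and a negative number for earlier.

As given, the longest chain is Lease→Hiring→Inspection = 8+6+8 = 22, so the finish is 22 days.
Lease lies on that path, so at 6 days the path becomes 20 days.
The critical path is still Lease→Hiring→Inspection; finish is now 20 days.
Change in finish: 20 − 22 = -2 days.

-2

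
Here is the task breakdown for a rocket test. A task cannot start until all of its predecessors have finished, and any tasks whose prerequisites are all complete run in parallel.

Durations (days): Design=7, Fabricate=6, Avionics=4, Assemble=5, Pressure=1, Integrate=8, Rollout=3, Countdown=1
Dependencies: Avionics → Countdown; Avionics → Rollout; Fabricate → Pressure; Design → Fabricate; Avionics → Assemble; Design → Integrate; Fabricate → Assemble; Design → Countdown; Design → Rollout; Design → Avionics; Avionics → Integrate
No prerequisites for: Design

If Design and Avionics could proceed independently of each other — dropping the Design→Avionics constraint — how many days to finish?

Original critical path: Design→Avionics→Integrate = 7+4+8 = 19 ⇒ 19 days.
Without Design→Avionics, Avionics's earliest start moves from 7 to 0.
New critical path: Design→Fabricate→Assemble = 7+6+5 = 18 ⇒ 18 days.

18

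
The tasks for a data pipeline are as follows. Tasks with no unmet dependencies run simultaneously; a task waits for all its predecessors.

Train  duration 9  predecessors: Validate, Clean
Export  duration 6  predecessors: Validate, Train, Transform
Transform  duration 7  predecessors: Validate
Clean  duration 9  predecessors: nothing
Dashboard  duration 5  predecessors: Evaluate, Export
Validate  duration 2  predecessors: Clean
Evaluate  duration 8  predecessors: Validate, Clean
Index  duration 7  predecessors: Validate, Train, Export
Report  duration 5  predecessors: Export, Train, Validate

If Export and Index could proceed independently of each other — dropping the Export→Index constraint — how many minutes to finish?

31

Original critical path: Clean→Validate→Train→Export→Index = 9+2+9+6+7 = 33 ⇒ 33 minutes.
Without Export→Index, Index's earliest start moves from 26 to 20.
After: Clean→Validate→Train→Export→Report = 9+2+9+6+5 = 31 → 31 minutes.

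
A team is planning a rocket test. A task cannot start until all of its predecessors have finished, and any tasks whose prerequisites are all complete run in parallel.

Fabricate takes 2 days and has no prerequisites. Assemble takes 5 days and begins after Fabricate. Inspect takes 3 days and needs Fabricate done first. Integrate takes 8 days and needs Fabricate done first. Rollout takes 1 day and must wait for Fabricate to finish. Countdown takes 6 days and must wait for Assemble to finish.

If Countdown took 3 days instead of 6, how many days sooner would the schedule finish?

The binding path is Fabricate→Assemble→Countdown = 2+5+6 = 13; finish at 13 days.
Countdown lies on that path, so at 3 days the path becomes 10 days.
No other chain overtakes it, so the finish is 10 days.
Change in finish: 10 − 13 = -3 days.

3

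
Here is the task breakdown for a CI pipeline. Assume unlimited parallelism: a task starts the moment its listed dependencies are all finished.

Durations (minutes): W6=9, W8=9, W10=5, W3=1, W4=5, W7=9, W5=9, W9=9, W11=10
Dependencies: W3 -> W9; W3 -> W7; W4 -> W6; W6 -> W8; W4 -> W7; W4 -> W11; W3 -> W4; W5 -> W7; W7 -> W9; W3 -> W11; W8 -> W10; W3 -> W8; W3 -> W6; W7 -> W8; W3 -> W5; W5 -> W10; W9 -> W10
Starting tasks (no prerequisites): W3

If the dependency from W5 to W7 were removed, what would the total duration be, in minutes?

With the dependency in place, W3→W5→W7→W8→W10 = 1+9+9+9+5 = 33 sets the finish at 33 minutes.
Without W5→W7, W7's earliest start moves from 10 to 6.
After: W3→W4→W6→W8→W10 = 1+5+9+9+5 = 29 → 29 minutes.

29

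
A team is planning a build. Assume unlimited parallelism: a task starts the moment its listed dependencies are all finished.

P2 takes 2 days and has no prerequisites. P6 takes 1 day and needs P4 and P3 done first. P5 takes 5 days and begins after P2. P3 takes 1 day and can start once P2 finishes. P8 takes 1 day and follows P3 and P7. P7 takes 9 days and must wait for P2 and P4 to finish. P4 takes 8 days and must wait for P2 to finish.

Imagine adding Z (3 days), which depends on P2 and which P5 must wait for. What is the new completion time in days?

20

Originally the plan takes 20 days.
With Z inserted, P5 now waits for max(P2, Z).
New critical path: P2→P4→P7→P8 = 2+8+9+1 = 20 ⇒ 20 days.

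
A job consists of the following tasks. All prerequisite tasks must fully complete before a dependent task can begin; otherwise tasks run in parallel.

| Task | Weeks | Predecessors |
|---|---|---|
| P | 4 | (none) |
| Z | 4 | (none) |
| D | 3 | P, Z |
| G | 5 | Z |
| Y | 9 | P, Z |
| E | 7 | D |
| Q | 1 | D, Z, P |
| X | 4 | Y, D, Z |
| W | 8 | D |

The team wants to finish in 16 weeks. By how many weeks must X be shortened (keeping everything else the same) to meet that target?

Current finish: 17 weeks; target: 16.
X is on every critical path, so each week cut from X cuts the finish by one (this holds down to a finish of 15).
Need 17 − 16 = 1 week off X → X becomes 3 weeks, finish becomes 16.

1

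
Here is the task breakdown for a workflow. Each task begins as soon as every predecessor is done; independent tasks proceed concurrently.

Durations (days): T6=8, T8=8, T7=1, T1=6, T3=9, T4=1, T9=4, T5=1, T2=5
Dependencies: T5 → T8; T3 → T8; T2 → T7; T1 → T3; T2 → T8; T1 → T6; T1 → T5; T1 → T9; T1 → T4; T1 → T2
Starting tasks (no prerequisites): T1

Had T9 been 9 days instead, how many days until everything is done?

Critical path before the change: T1→T3→T8 = 6+9+8 = 23 giving 23 days.
T9 is off the critical path — its longest chain is 10 days, giving 13 of slack.
The critical path is still T1→T3→T8; finish is now 23 days.

23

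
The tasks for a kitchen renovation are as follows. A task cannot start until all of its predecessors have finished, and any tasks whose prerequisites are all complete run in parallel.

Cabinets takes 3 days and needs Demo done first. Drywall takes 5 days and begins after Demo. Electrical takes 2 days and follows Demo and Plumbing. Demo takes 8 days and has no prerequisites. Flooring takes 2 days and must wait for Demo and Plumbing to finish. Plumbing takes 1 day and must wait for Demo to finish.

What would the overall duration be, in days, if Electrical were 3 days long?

13

Baseline: Demo→Drywall = 8+5 = 13 → 13 days.
The longest path through Electrical is only 11 days, so Electrical has float 2.
The critical path is still Demo→Drywall; finish is now 13 days.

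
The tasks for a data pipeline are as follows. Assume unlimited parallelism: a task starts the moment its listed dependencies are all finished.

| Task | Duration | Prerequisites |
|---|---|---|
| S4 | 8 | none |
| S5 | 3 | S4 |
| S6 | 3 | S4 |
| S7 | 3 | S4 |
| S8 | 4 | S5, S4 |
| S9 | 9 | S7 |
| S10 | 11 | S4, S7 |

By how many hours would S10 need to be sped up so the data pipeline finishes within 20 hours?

2

Current finish: 22 hours; target: 20.
S10 is on every critical path, so each hour cut from S10 cuts the finish by one (this holds down to a finish of 20).
Need 22 − 20 = 2 hours off S10 → S10 becomes 9 hours, finish becomes 20.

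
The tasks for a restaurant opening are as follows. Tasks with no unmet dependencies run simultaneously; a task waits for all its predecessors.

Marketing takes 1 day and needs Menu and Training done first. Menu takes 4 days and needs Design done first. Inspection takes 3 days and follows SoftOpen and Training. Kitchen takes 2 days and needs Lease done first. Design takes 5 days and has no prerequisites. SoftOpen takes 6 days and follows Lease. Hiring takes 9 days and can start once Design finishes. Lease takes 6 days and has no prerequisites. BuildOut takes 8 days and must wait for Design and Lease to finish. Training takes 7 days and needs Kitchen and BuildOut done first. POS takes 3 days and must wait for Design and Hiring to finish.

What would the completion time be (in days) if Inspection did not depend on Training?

Before: longest chain Lease→BuildOut→Training→Inspection = 6+8+7+3 = 24, finish 24.
Without Training→Inspection, Inspection's earliest start moves from 21 to 12.
After: Lease→BuildOut→Training→Marketing = 6+8+7+1 = 22 → 22 days.

22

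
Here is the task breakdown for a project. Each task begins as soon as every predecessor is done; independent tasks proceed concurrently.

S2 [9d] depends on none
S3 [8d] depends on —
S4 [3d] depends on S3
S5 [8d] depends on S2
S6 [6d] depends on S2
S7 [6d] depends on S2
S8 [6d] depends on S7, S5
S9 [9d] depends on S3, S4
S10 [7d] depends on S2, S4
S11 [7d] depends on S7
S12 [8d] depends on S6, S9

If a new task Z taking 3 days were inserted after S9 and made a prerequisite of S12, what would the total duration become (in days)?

31

Originally the project takes 28 days.
With Z inserted, S12 now waits for max(S6, S9, Z).
New critical path: S3→S4→S9→Z→S12 = 8+3+9+3+8 = 31 ⇒ 31 days.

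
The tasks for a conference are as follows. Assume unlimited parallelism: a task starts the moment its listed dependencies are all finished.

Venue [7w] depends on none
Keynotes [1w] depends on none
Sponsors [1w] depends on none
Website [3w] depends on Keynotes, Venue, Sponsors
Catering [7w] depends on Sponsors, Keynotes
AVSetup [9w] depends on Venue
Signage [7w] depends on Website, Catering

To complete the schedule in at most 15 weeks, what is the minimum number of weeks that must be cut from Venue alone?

2

Current finish: 17 weeks; target: 15.
Venue is on every critical path, so each week cut from Venue cuts the finish by one (this holds down to a finish of 15).
Need 17 − 15 = 2 weeks off Venue → Venue becomes 5 weeks, finish becomes 15.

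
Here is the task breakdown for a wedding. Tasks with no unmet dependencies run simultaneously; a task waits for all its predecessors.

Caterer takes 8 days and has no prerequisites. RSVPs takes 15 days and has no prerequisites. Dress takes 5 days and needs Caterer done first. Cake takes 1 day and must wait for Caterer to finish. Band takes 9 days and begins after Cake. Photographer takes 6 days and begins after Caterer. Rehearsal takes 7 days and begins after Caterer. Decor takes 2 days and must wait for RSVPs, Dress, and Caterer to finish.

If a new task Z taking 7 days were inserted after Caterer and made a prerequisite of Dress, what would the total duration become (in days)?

22

Originally the job takes 18 days.
With Z inserted, Dress now waits for max(Caterer, Z).
New critical path: Caterer→Z→Dress→Decor = 8+7+5+2 = 22 ⇒ 22 days.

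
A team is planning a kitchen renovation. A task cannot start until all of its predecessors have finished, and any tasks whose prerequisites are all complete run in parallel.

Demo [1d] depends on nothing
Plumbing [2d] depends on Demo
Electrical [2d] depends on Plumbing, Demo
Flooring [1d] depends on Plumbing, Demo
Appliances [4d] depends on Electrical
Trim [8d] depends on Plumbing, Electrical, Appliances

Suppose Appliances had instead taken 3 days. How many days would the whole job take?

As given, the longest chain is Demo→Plumbing→Electrical→Appliances→Trim = 1+2+2+4+8 = 17, so the finish is 17 days.
Since Appliances is critical, the -1 change carries straight to that chain (now 16 days).
The critical path is still Demo→Plumbing→Electrical→Appliances→Trim; finish is now 16 days.

16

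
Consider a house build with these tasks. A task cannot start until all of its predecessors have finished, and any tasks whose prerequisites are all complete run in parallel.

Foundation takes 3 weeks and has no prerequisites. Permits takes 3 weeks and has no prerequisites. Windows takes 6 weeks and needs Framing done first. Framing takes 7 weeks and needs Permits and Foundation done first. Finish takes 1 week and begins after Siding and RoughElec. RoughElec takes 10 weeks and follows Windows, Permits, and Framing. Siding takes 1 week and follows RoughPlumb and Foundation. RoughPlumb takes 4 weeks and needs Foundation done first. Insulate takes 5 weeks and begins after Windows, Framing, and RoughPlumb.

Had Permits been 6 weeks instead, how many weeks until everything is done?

30

As given, the longest chain is Permits→Framing→Windows→RoughElec→Finish = 3+7+6+10+1 = 27, so the finish is 27 weeks.
Permits is on the critical path; changing it to 6 makes that path 30 weeks.
That remains the longest chain; total 30 weeks.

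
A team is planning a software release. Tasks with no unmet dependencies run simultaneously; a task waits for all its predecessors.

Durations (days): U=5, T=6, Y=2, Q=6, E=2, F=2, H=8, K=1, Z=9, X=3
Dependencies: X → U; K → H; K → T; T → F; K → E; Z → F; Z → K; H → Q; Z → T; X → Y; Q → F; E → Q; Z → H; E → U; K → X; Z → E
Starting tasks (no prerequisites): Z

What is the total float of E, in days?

6

Critical path: Z→K→H→Q→F = 9+1+8+6+2 = 26, so the finish is 26 days.
E finishes as early as 12 and must finish by 18.
Slack of E = 16 − 10 = 6 days.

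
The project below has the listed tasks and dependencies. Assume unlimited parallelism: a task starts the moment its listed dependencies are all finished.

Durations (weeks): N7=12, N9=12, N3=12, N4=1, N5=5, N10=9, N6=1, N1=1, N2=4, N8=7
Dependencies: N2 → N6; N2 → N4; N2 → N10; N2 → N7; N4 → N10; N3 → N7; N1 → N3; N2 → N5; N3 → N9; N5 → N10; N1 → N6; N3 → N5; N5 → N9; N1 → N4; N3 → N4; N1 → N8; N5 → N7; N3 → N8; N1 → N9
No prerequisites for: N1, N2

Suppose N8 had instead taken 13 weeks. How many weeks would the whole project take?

30

Baseline: N1→N3→N5→N7 = 1+12+5+12 = 30 → 30 weeks.
N8 is off the critical path — its longest chain is 20 weeks, giving 10 of slack.
The critical path is still N1→N3→N5→N7; finish is now 30 weeks.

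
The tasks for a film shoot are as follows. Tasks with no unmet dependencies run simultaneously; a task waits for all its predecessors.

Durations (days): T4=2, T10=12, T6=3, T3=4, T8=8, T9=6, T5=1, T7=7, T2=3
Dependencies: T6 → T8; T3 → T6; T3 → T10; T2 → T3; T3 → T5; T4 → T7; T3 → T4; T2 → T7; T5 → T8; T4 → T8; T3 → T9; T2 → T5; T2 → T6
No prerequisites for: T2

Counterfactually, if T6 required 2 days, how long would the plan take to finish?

19

Baseline: T2→T3→T10 = 3+4+12 = 19 → 19 days.
T6 is off the critical path — its longest chain is 18 days, giving 1 of slack.
No other chain overtakes it, so the finish is 19 days.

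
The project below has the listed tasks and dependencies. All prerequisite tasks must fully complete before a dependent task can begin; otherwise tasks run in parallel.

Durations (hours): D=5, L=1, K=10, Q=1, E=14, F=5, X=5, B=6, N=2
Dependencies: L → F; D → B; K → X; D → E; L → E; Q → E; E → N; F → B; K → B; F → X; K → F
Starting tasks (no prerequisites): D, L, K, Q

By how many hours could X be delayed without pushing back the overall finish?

1

Critical path: D→E→N = 5+14+2 = 21, so the finish is 21 hours.
Longest path through X: 20 hours (earliest finish 20, latest finish 21).
So X can slip 21 − 20 = 1 hour.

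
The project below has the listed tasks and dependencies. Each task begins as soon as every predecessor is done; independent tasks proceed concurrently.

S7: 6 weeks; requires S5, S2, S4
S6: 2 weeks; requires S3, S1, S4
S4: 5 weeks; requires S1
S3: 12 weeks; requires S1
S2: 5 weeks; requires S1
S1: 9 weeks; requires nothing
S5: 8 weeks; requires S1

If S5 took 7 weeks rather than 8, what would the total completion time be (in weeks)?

23

As given, the longest chain is S1→S5→S7 = 9+8+6 = 23, so the finish is 23 weeks.
Since S5 is critical, the -1 change carries straight to that chain (now 22 weeks).
The binding chain switches to S1→S3→S6 = 9+12+2 = 23; finish 23 weeks.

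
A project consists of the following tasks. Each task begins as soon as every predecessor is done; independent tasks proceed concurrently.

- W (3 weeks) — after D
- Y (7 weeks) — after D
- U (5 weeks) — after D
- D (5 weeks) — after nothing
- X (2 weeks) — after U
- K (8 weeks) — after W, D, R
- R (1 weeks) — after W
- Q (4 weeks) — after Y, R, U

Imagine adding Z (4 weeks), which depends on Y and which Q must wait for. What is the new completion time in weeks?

Originally the job takes 17 weeks.
With Z inserted, Q now waits for max(Y, R, U, Z).
New critical path: D→Y→Z→Q = 5+7+4+4 = 20 ⇒ 20 weeks.

20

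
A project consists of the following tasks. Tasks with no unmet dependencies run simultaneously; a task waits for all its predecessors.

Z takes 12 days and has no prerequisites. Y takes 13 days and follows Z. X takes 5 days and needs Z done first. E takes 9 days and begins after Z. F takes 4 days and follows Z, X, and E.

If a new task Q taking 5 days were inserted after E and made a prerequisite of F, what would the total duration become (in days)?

Originally the schedule takes 25 days.
With Q inserted, F now waits for max(Z, X, E, Q).
New critical path: Z→E→Q→F = 12+9+5+4 = 30 ⇒ 30 days.

30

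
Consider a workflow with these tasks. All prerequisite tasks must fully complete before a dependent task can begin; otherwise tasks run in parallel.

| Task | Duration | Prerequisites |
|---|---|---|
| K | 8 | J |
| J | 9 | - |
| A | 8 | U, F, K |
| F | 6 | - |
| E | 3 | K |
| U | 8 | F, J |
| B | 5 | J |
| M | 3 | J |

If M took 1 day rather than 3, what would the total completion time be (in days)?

The binding path is J→K→A = 9+8+8 = 25; finish at 25 days.
M has 13 days of float (longest path through it is 12).
That remains the longest chain; total 25 days.

25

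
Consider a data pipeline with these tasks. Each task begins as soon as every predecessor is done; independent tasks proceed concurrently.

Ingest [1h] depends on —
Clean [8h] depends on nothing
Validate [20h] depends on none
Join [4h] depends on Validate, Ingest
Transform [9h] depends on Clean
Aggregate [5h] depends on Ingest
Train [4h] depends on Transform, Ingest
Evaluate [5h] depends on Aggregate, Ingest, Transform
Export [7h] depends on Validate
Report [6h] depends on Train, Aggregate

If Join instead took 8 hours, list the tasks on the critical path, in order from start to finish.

Baseline: Clean→Transform→Train→Report = 8+9+4+6 = 27 → 27 hours.
Join has 3 hours of float (longest path through it is 24).
The binding chain switches to Validate→Join = 20+8 = 28; finish 28 hours.

Validate, Join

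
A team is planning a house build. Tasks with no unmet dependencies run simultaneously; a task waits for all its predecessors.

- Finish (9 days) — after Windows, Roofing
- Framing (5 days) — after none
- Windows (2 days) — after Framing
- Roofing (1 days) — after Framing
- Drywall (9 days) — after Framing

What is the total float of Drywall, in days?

2

Framing→Windows→Finish = 5+2+9 = 16 sets the makespan at 16 days.
Drywall finishes as early as 14 and must finish by 16.
Slack of Drywall = 7 − 5 = 2 days.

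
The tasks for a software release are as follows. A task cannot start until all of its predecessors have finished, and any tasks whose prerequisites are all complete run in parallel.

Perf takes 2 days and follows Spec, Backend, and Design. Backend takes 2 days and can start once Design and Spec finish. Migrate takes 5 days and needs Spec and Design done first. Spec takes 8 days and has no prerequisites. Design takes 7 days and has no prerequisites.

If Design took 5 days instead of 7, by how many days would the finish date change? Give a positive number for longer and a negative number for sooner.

Critical path before the change: Spec→Migrate = 8+5 = 13 giving 13 days.
Design has 1 day of float (longest path through it is 12).
That remains the longest chain; total 13 days.
Change in finish: 13 − 13 = +0 days.

0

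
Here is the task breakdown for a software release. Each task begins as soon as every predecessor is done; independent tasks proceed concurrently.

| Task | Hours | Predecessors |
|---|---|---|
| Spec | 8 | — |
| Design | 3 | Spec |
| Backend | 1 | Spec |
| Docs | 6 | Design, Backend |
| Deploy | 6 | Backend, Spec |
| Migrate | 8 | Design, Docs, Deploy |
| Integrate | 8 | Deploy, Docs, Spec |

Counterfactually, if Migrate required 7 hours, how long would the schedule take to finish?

Baseline: Spec→Design→Docs→Migrate = 8+3+6+8 = 25 → 25 hours.
Migrate lies on that path, so at 7 hours the path becomes 24 hours.
Now Spec→Design→Docs→Integrate = 8+3+6+8 = 25 is longest, so the finish becomes 25 hours.

25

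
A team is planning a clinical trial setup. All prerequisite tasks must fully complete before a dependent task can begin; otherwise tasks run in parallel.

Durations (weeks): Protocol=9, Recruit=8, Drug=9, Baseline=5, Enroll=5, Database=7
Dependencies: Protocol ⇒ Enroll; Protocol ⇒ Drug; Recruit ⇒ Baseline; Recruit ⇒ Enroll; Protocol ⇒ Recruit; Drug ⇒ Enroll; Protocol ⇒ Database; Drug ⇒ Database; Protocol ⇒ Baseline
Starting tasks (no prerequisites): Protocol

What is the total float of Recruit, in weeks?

The longest chain is Protocol→Drug→Database = 9+9+7 = 25; overall finish 25 weeks.
Longest path through Recruit: 22 weeks (earliest finish 17, latest finish 20).
Slack of Recruit = 12 − 9 = 3 weeks.

3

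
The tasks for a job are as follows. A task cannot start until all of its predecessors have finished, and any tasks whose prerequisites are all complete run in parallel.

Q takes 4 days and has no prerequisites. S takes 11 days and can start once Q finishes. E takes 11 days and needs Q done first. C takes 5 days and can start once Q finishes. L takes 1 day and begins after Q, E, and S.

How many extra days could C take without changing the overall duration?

7

Critical path: Q→S→L = 4+11+1 = 16, so the finish is 16 days.
The longest chain containing C totals 9 days.
Float = 16 − 9 = 7.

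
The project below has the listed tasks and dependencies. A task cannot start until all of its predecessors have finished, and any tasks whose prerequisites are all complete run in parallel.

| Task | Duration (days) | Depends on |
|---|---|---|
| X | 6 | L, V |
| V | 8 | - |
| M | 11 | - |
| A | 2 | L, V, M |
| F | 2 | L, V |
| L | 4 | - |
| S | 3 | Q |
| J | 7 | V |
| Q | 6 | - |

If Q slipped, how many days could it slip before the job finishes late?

6

V→J = 8+7 = 15 sets the makespan at 15 days.
Q finishes as early as 6 and must finish by 12.
Float = 15 − 9 = 6.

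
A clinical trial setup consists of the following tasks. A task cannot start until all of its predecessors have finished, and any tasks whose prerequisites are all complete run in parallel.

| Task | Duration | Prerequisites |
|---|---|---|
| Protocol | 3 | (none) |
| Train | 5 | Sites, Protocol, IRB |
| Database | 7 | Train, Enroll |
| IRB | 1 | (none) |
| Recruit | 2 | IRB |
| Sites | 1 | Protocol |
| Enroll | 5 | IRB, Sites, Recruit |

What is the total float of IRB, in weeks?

Protocol→Sites→Train→Database = 3+1+5+7 = 16 sets the makespan at 16 weeks.
IRB finishes as early as 1 and must finish by 2.
Float = 16 − 15 = 1.

1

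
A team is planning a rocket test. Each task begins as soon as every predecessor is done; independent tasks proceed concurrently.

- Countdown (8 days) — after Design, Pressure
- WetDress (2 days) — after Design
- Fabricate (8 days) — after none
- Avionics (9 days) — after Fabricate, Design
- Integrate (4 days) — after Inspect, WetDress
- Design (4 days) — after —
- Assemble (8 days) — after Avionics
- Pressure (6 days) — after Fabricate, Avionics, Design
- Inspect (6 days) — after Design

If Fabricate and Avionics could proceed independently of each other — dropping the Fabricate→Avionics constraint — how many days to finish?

Before: longest chain Fabricate→Avionics→Pressure→Countdown = 8+9+6+8 = 31, finish 31.
Without Fabricate→Avionics, Avionics's earliest start moves from 8 to 4.
After: Design→Avionics→Pressure→Countdown = 4+9+6+8 = 27 → 27 days.

27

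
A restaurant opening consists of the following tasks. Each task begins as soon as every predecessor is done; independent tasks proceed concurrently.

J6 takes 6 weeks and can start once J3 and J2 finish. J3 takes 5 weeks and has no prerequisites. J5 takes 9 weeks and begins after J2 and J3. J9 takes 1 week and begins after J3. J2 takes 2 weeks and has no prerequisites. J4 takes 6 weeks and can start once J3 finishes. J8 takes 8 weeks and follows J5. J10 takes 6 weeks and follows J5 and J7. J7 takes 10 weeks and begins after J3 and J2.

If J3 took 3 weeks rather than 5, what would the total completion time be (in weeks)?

Baseline: J3→J5→J8 = 5+9+8 = 22 → 22 weeks.
J3 is on the critical path; changing it to 3 makes that path 20 weeks.
No other chain overtakes it, so the finish is 20 weeks.

20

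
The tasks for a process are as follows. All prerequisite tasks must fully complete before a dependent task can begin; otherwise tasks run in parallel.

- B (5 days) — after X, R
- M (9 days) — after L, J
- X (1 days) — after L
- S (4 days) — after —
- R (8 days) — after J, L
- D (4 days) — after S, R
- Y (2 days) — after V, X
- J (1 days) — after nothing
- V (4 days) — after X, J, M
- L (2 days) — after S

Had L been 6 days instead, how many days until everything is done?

Baseline: S→L→M→V→Y = 4+2+9+4+2 = 21 → 21 days.
L is on the critical path; changing it to 6 makes that path 25 days.
That remains the longest chain; total 25 days.

25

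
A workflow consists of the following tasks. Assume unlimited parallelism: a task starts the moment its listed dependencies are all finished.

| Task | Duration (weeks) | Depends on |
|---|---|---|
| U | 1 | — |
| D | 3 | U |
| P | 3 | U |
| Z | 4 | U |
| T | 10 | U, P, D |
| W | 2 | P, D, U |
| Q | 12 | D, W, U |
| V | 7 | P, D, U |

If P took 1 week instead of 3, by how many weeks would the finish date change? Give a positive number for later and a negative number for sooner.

Critical path before the change: U→P→W→Q = 1+3+2+12 = 18 giving 18 weeks.
P is on the critical path; changing it to 1 makes that path 16 weeks.
New critical path: U→D→W→Q = 1+3+2+12 = 18 ⇒ 18 weeks.
Change in finish: 18 − 18 = +0 weeks.

0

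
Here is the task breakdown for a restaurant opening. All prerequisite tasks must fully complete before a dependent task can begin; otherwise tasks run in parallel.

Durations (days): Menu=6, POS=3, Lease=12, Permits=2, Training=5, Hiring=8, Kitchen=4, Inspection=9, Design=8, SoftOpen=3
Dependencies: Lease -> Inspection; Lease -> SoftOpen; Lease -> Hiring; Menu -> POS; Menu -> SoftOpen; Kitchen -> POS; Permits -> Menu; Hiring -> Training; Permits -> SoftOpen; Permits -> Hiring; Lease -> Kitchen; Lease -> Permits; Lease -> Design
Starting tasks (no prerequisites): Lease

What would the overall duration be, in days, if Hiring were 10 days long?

29

As given, the longest chain is Lease→Permits→Hiring→Training = 12+2+8+5 = 27, so the finish is 27 days.
Hiring lies on that path, so at 10 days the path becomes 29 days.
That remains the longest chain; total 29 days.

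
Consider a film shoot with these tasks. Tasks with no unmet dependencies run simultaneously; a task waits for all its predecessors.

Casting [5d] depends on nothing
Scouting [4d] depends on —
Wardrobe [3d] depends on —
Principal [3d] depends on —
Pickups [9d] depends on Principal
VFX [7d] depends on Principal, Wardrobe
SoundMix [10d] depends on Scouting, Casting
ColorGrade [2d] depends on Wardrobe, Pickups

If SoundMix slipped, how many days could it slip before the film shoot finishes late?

Critical path: Casting→SoundMix = 5+10 = 15, so the finish is 15 days.
The longest chain containing SoundMix totals 15 days.
Float = 15 − 15 = 0.

0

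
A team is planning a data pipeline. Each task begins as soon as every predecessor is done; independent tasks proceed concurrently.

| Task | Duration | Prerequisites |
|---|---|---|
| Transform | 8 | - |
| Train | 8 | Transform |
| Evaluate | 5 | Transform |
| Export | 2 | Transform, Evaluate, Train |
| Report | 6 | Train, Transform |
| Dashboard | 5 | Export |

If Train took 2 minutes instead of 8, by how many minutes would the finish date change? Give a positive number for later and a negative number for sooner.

Critical path before the change: Transform→Train→Export→Dashboard = 8+8+2+5 = 23 giving 23 minutes.
Train lies on that path, so at 2 minutes the path becomes 17 minutes.
Now Transform→Evaluate→Export→Dashboard = 8+5+2+5 = 20 is longest, so the finish becomes 20 minutes.
Change in finish: 20 − 23 = -3 minutes.

-3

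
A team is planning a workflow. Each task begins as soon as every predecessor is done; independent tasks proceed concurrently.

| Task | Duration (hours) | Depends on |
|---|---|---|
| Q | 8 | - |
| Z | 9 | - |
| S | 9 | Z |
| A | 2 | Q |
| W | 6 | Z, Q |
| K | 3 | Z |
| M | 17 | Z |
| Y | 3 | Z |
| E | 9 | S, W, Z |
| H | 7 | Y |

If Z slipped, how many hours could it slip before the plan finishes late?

Z→S→E = 9+9+9 = 27 sets the makespan at 27 hours.
Z finishes as early as 9 and must finish by 9.
Slack of Z = 0 − 0 = 0 hours.

0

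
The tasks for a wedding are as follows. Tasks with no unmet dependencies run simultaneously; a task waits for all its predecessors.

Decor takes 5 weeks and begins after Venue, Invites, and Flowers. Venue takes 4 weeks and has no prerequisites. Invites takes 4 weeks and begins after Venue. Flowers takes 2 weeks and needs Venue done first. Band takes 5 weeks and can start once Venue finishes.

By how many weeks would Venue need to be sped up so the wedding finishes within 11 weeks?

2

Current finish: 13 weeks; target: 11.
Venue is on every critical path, so each week cut from Venue cuts the finish by one (this holds down to a finish of 10).
Need 13 − 11 = 2 weeks off Venue → Venue becomes 2 weeks, finish becomes 11.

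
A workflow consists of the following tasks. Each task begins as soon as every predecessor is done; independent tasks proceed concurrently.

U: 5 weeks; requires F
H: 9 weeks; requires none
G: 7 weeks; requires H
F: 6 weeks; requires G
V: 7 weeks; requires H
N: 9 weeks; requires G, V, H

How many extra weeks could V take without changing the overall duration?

H→G→F→U = 9+7+6+5 = 27 sets the makespan at 27 weeks.
Longest path through V: 25 weeks (earliest finish 16, latest finish 18).
Float = 27 − 25 = 2.

2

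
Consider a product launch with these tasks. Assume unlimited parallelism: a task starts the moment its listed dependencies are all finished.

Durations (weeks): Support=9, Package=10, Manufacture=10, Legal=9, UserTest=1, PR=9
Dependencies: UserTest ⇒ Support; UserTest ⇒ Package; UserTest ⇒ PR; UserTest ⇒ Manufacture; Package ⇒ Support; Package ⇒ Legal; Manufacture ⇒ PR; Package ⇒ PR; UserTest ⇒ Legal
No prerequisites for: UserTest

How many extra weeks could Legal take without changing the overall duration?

0

Critical path: UserTest→Manufacture→PR = 1+10+9 = 20, so the finish is 20 weeks.
Legal finishes as early as 20 and must finish by 20.
Slack of Legal = 11 − 11 = 0 weeks.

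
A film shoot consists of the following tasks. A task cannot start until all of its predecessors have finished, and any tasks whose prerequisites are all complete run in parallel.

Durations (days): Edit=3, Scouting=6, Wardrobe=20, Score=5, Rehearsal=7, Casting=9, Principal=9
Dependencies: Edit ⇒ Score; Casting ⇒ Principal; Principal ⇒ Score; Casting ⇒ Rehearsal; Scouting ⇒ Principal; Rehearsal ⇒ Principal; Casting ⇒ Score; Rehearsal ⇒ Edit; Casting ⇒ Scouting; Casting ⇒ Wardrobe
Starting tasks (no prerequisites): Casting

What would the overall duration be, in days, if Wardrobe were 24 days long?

33

Actual critical path: Casting→Rehearsal→Principal→Score = 9+7+9+5 = 30 ⇒ 30 days.
Wardrobe has 1 day of float (longest path through it is 29).
The binding chain switches to Casting→Wardrobe = 9+24 = 33; finish 33 days.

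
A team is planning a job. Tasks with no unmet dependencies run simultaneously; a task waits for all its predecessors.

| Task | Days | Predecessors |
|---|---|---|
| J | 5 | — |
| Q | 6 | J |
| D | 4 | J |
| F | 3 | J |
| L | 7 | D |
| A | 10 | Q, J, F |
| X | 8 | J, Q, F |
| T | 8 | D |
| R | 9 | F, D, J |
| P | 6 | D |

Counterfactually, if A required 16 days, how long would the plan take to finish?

As given, the longest chain is J→Q→A = 5+6+10 = 21, so the finish is 21 days.
Since A is critical, the +6 change carries straight to that chain (now 27 days).
No other chain overtakes it, so the finish is 27 days.

27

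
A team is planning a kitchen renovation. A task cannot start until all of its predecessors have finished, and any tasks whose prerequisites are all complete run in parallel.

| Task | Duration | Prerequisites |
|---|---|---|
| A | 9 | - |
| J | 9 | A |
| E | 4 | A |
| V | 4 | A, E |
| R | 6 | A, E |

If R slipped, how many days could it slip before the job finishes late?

0

The longest chain is A→E→R = 9+4+6 = 19; overall finish 19 days.
R finishes as early as 19 and must finish by 19.
Float = 19 − 19 = 0.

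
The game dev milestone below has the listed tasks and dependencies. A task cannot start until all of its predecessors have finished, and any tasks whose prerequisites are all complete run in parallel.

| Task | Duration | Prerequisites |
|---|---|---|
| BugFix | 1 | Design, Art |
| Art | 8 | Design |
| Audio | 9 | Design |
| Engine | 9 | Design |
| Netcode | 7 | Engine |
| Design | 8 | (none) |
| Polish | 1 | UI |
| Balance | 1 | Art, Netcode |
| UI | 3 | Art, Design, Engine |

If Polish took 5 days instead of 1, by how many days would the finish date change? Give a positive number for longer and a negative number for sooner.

0

As given, the longest chain is Design→Engine→Netcode→Balance = 8+9+7+1 = 25, so the finish is 25 days.
The longest path through Polish is only 21 days, so Polish has float 4.
The binding chain switches to Design→Engine→UI→Polish = 8+9+3+5 = 25; finish 25 days.
Change in finish: 25 − 25 = +0 days.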